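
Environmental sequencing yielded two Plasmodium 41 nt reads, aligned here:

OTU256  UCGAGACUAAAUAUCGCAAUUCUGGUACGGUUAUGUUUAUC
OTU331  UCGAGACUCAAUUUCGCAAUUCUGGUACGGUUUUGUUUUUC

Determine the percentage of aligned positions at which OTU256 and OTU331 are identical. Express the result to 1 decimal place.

90.2%

Differing sites — 9:A/C; 13:A/U; 33:A/U; 39:A/U.
37 of the 41 sites match, so the percent identity is 37/41 × 100 = 90.2%.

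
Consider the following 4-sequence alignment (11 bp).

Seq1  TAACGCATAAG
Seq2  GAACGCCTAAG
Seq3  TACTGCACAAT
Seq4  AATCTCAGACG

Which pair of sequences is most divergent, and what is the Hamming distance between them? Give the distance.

7

Pairwise Hamming distances:
  Seq1 vs Seq2: 2
  Seq1 vs Seq3: 4
  Seq1 vs Seq4: 5
  Seq2 vs Seq3: 6
  Seq2 vs Seq4: 6
  Seq3 vs Seq4: 7
The largest is 7, between Seq3 and Seq4.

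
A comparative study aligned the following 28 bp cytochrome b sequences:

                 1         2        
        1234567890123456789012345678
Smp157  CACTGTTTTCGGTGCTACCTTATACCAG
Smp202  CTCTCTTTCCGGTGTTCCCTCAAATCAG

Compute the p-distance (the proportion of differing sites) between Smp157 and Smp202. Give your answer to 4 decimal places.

The sequences differ at positions 2 (A/T), 5 (G/C), 9 (T/C), 15 (C/T), 17 (A/C), 21 (T/C), 23 (T/A), 25 (C/T).
There are 8 differences over 28 sites, so p = 8/28 = 0.2857.

0.2857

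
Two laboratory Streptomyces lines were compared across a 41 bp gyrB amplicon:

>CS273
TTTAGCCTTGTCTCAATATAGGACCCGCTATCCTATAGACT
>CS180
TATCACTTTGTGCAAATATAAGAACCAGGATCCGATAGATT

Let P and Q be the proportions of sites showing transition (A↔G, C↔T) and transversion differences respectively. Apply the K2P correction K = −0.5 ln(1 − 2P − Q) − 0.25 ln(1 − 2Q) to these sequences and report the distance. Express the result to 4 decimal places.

Mismatches occur at site 2 (T→A, transversion), site 4 (A→C, transversion), site 5 (G→A, transition), site 7 (C→T, transition), site 12 (C→G, transversion), site 13 (T→C, transition), site 14 (C→A, transversion), site 21 (G→A, transition), site 24 (C→A, transversion), site 27 (G→A, transition), site 28 (C→G, transversion), site 29 (T→G, transversion), site 34 (T→G, transversion), site 40 (C→T, transition).
Of the 14 differences, 6 transitions and 8 transversions over 41 sites: P = 6/41 = 0.146341, Q = 8/41 = 0.195122.
d = −0.5·ln(0.512196) − 0.25·ln(0.609756) = −0.5·(-0.669048) − 0.25·(-0.494696) = 0.4582.

0.4582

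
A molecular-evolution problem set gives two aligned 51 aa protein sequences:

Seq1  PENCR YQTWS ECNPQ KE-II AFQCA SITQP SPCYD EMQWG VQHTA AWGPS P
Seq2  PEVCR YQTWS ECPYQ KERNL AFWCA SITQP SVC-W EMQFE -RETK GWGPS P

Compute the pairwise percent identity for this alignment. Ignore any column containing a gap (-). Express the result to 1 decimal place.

Excluding the 3 gap columns leaves 48 comparable sites.
Mismatches occur at site 3 (N↔V), site 13 (N↔P), site 14 (P↔Y), site 19 (I↔N), site 20 (I↔L), site 23 (Q↔W), site 32 (P↔V), site 35 (D↔W), site 39 (W↔F), site 40 (G↔E), site 42 (Q↔R), site 43 (H↔E), site 45 (A↔K), site 46 (A↔G).
34 of the 48 comparable sites match, so the percent identity is 34/48 × 100 = 70.8%.

70.8%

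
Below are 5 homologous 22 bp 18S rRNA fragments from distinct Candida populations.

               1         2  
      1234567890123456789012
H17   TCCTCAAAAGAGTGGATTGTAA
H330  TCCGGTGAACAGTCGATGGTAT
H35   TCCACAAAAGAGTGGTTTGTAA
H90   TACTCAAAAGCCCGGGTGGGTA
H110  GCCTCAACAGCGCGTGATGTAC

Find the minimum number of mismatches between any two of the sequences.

Pairwise Hamming distances:
  H17 vs H330: 8
  H17 vs H35: 2
  H17 vs H90: 8
  H17 vs H110: 8
  H330 vs H35: 9
  H330 vs H90: 14
  H330 vs H110: 15
  H35 vs H90: 9
  H35 vs H110: 9
  H90 vs H110: 10
The smallest is 2, between H17 and H35.

2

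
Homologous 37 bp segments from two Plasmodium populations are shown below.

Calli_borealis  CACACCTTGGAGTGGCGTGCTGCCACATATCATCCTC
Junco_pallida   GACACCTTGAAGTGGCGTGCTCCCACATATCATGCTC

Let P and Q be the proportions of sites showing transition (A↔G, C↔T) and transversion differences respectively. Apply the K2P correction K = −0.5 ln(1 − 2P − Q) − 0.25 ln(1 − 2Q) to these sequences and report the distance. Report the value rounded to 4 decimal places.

Differing sites — 1:C/G (Tv); 10:G/A (Ti); 22:G/C (Tv); 34:C/G (Tv).
Of the 4 differences, 1 transition and 3 transversions over 37 sites: P = 1/37 = 0.027027, Q = 3/37 = 0.081081.
d = −0.5·ln(0.864865) − 0.25·ln(0.837838) = −0.5·(-0.145182) − 0.25·(-0.176931) = 0.1168.

0.1168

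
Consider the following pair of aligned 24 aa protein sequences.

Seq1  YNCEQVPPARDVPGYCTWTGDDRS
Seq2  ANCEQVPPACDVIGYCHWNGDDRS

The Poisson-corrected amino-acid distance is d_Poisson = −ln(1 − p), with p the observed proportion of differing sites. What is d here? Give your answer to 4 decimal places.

0.2336

Differing sites — 1:Y/A; 10:R/C; 13:P/I; 17:T/H; 19:T/N.
p = 5/24 = 0.208333.
d = −ln(1 − 0.208333) = −ln(0.791667) = 0.2336.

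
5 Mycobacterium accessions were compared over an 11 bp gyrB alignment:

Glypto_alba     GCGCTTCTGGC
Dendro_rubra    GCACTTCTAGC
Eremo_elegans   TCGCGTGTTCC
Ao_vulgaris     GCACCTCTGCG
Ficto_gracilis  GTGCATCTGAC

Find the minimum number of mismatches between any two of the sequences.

Pairwise Hamming distances:
  Glypto_alba vs Dendro_rubra: 2
  Glypto_alba vs Eremo_elegans: 5
  Glypto_alba vs Ao_vulgaris: 4
  Glypto_alba vs Ficto_gracilis: 3
  Dendro_rubra vs Eremo_elegans: 6
  Dendro_rubra vs Ao_vulgaris: 4
  Dendro_rubra vs Ficto_gracilis: 5
  Eremo_elegans vs Ao_vulgaris: 6
  Eremo_elegans vs Ficto_gracilis: 6
  Ao_vulgaris vs Ficto_gracilis: 5
The smallest is 2, between Glypto_alba and Dendro_rubra.

2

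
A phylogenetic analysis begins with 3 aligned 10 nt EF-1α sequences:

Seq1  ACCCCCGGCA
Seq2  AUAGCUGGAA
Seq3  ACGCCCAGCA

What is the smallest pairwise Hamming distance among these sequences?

2

Pairwise Hamming distances:
  Seq1 vs Seq2: 5
  Seq1 vs Seq3: 2
  Seq2 vs Seq3: 6
The smallest is 2, between Seq1 and Seq3.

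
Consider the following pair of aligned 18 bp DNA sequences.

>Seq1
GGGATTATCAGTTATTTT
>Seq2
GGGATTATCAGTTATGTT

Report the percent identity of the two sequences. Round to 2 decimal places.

94.44%

The sequences differ at position 16 (T/G).
17 of the 18 sites match, so the percent identity is 17/18 × 100 = 94.44%.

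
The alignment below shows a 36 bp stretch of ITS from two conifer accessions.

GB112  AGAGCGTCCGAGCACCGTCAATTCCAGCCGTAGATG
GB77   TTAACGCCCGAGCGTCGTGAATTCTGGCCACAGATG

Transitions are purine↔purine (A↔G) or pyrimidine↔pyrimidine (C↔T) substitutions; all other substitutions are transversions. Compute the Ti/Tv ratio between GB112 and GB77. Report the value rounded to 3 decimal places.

2.667

The sequences differ at positions 1 (A/T, transversion), 2 (G/T, transversion), 4 (G/A, transition), 7 (T/C, transition), 14 (A/G, transition), 15 (C/T, transition), 19 (C/G, transversion), 25 (C/T, transition), 26 (A/G, transition), 30 (G/A, transition), 31 (T/C, transition).
Of the 11 differences, 8 transitions and 3 transversions, so Ti/Tv = 8/3 = 2.667.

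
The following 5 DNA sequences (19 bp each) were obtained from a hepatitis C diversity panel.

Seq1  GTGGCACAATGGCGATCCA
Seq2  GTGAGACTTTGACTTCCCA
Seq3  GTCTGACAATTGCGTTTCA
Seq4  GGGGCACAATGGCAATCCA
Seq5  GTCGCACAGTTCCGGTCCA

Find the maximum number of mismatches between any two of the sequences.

10

Pairwise Hamming distances:
  Seq1 vs Seq2: 8
  Seq1 vs Seq3: 6
  Seq1 vs Seq4: 2
  Seq1 vs Seq5: 5
  Seq2 vs Seq3: 9
  Seq2 vs Seq4: 9
  Seq2 vs Seq5: 10
  Seq3 vs Seq4: 8
  Seq3 vs Seq5: 6
  Seq4 vs Seq5: 7
The largest is 10, between Seq2 and Seq5.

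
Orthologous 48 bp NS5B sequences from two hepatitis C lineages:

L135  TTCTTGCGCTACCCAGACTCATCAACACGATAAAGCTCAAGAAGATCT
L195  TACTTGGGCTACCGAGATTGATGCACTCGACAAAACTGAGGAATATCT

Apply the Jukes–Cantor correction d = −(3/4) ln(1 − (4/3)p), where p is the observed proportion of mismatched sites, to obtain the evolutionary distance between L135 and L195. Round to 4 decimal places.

0.3360

Differing sites — 2:T/A; 7:C/G; 14:C/G; 18:C/T; 20:C/G; 23:C/G; 24:A/C; 27:A/T; 31:T/C; 35:G/A; 38:C/G; 40:A/G; 44:G/T.
p = 13/48 = 0.270833.
d = −0.75 · ln(1 − (4/3)·0.270833) = −0.75 · ln(0.638889) = −0.75 · (-0.448025) = 0.3360.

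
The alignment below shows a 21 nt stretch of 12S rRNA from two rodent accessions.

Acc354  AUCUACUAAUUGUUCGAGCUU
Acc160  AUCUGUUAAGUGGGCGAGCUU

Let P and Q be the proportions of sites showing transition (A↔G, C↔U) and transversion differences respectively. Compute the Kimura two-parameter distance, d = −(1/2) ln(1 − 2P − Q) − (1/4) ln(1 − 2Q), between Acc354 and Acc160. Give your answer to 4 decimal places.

0.2869

Mismatches occur at site 5 (A/G, transition), site 6 (C/U, transition), site 10 (U/G, transversion), site 13 (U/G, transversion), site 14 (U/G, transversion).
Of the 5 differences, 2 transitions and 3 transversions over 21 sites: P = 2/21 = 0.095238, Q = 3/21 = 0.142857.
d = −0.5·ln(0.666667) − 0.25·ln(0.714286) = −0.5·(-0.405465) − 0.25·(-0.336472) = 0.2869.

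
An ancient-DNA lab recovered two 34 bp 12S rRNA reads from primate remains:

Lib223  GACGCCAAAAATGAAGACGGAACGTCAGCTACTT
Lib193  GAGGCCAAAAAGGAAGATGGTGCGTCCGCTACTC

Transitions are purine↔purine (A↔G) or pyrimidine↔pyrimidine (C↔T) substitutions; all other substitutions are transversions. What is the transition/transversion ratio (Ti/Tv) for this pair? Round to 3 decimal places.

0.750

Mismatches occur at site 3 (C/G, transversion), site 12 (T/G, transversion), site 18 (C/T, transition), site 21 (A/T, transversion), site 22 (A/G, transition), site 27 (A/C, transversion), site 34 (T/C, transition).
Of the 7 differences, 3 transitions and 4 transversions, so Ti/Tv = 3/4 = 0.750.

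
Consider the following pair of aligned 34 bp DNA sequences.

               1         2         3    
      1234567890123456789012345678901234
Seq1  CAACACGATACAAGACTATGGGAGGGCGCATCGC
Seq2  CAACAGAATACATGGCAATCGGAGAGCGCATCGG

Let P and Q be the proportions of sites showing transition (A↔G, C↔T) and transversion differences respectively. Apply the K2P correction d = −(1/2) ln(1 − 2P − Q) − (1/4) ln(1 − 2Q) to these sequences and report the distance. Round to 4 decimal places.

The sequences differ at positions 6 (C/G, transversion), 7 (G/A, transition), 13 (A/T, transversion), 15 (A/G, transition), 17 (T/A, transversion), 20 (G/C, transversion), 25 (G/A, transition), 34 (C/G, transversion).
Of the 8 differences, 3 transitions and 5 transversions over 34 sites: P = 3/34 = 0.088235, Q = 5/34 = 0.147059.
d = −0.5·ln(0.676471) − 0.25·ln(0.705882) = −0.5·(-0.390866) − 0.25·(-0.348307) = 0.2825.

0.2825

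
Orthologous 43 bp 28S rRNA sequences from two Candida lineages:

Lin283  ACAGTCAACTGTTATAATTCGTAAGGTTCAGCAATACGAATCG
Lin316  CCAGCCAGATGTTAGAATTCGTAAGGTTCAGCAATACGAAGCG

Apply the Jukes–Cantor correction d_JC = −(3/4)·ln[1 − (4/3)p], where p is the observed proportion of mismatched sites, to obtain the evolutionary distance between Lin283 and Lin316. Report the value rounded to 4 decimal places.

0.1544

The sequences differ at positions 1 (A/C), 5 (T/C), 8 (A/G), 9 (C/A), 15 (T/G), 41 (T/G).
p = 6/43 = 0.139535.
d = −0.75 · ln(1 − (4/3)·0.139535) = −0.75 · ln(0.813953) = −0.75 · (-0.205853) = 0.1544.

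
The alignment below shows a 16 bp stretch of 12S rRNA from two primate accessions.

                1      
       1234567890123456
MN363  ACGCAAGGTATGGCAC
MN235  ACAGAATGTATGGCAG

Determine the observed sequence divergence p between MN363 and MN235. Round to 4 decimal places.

The sequences differ at positions 3 (G/A), 4 (C/G), 7 (G/T), 16 (C/G).
There are 4 differences over 16 sites, so p = 4/16 = 0.2500.

0.2500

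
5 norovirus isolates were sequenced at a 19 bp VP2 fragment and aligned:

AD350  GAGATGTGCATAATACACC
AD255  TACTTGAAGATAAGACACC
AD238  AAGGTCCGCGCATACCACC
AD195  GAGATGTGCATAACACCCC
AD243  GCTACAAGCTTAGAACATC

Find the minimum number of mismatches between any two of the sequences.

Pairwise Hamming distances:
  AD350 vs AD255: 7
  AD350 vs AD238: 9
  AD350 vs AD195: 2
  AD350 vs AD243: 9
  AD255 vs AD238: 12
  AD255 vs AD195: 8
  AD255 vs AD243: 12
  AD238 vs AD195: 10
  AD238 vs AD243: 12
  AD195 vs AD243: 10
The smallest is 2, between AD350 and AD195.

2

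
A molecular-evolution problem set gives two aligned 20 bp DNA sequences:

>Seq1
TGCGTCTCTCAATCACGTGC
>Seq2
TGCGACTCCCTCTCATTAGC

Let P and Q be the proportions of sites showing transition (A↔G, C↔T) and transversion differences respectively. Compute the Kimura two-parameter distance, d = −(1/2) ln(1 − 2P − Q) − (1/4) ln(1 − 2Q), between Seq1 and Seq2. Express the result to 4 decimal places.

0.4722

Mismatches occur at site 5 (T/A, transversion), site 9 (T/C, transition), site 11 (A/T, transversion), site 12 (A/C, transversion), site 16 (C/T, transition), site 17 (G/T, transversion), site 18 (T/A, transversion).
Of the 7 differences, 2 transitions and 5 transversions over 20 sites: P = 2/20 = 0.100000, Q = 5/20 = 0.250000.
d = −0.5·ln(0.550000) − 0.25·ln(0.500000) = −0.5·(-0.597837) − 0.25·(-0.693147) = 0.4722.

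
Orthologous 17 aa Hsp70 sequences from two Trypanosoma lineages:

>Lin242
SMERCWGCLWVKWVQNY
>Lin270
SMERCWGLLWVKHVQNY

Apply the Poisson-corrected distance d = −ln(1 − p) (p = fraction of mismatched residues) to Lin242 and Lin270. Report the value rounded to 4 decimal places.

0.1252

Differing sites — 8:C/L; 13:W/H.
p = 2/17 = 0.117647.
d = −ln(1 − 0.117647) = −ln(0.882353) = 0.1252.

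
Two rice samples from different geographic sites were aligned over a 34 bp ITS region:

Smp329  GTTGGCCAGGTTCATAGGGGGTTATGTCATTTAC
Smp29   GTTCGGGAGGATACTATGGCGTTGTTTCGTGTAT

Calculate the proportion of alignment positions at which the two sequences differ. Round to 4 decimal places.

The sequences differ at positions 4 (G/C), 6 (C/G), 7 (C/G), 11 (T/A), 13 (C/A), 14 (A/C), 17 (G/T), 20 (G/C), 24 (A/G), 26 (G/T), 29 (A/G), 31 (T/G), 34 (C/T).
There are 13 differences over 34 sites, so p = 13/34 = 0.3824.

0.3824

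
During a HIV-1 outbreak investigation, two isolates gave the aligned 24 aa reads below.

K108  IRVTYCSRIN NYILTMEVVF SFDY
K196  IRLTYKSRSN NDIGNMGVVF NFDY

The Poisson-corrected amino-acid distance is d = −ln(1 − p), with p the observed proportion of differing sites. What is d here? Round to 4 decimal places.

Mismatches occur at site 3 (V→L), site 6 (C→K), site 9 (I→S), site 12 (Y→D), site 14 (L→G), site 15 (T→N), site 17 (E→G), site 21 (S→N).
p = 8/24 = 0.333333.
d = −ln(1 − 0.333333) = −ln(0.666667) = 0.4055.

0.4055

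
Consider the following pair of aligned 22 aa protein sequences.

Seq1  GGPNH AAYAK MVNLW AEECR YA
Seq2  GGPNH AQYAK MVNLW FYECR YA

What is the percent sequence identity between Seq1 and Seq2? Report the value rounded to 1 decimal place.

86.4%

Mismatches occur at site 7 (A↔Q), site 16 (A↔F), site 17 (E↔Y).
19 of the 22 sites match, so the percent identity is 19/22 × 100 = 86.4%.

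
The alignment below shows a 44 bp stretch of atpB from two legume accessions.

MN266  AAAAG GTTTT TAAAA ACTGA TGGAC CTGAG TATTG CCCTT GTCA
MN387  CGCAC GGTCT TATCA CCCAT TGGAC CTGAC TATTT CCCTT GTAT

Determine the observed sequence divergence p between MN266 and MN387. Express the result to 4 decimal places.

Differing sites — 1:A/C; 2:A/G; 3:A/C; 5:G/C; 7:T/G; 9:T/C; 13:A/T; 14:A/C; 16:A/C; 18:T/C; 19:G/A; 20:A/T; 30:G/C; 35:G/T; 43:C/A; 44:A/T.
There are 16 differences over 44 sites, so p = 16/44 = 0.3636.

0.3636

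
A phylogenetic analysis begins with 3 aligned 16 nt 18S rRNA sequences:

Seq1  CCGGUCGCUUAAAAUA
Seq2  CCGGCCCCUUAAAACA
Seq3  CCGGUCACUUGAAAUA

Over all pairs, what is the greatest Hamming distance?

Pairwise Hamming distances:
  Seq1 vs Seq2: 3
  Seq1 vs Seq3: 2
  Seq2 vs Seq3: 4
The largest is 4, between Seq2 and Seq3.

4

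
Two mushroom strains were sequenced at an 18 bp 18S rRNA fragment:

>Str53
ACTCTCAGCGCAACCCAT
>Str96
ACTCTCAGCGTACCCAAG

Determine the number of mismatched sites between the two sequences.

4

Mismatches occur at site 11 (C↔T), site 13 (A↔C), site 16 (C↔A), site 18 (T↔G).
That gives 4 mismatches out of 18 aligned sites, so the Hamming distance is 4.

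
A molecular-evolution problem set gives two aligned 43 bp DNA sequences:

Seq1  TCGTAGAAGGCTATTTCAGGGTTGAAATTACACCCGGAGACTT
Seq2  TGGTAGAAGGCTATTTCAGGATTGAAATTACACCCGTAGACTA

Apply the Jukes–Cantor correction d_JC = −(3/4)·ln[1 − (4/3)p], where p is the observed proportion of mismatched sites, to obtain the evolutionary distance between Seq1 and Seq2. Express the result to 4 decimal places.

Differing sites — 2:C/G; 21:G/A; 37:G/T; 43:T/A.
p = 4/43 = 0.093023.
d = −0.75 · ln(1 − (4/3)·0.093023) = −0.75 · ln(0.875969) = −0.75 · (-0.132425) = 0.0993.

0.0993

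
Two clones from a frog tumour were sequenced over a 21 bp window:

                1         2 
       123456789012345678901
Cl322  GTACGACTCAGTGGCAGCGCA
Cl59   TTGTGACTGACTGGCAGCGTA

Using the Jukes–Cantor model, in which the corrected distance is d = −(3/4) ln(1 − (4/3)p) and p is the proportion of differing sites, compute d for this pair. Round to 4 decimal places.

Mismatches occur at site 1 (G→T), site 3 (A→G), site 4 (C→T), site 9 (C→G), site 11 (G→C), site 20 (C→T).
p = 6/21 = 0.285714.
d = −0.75 · ln(1 − (4/3)·0.285714) = −0.75 · ln(0.619048) = −0.75 · (-0.479572) = 0.3597.

0.3597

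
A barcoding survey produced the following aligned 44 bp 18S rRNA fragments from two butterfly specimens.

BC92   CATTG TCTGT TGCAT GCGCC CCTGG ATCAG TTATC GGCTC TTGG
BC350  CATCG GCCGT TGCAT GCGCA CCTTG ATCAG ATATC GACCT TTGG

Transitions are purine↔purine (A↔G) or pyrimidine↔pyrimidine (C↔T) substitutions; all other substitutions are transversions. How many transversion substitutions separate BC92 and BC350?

4

Mismatches occur at site 4 (T→C, transition), site 6 (T→G, transversion), site 8 (T→C, transition), site 20 (C→A, transversion), site 24 (G→T, transversion), site 31 (T→A, transversion), site 37 (G→A, transition), site 39 (T→C, transition), site 40 (C→T, transition).
Of the 9 differences, 5 transitions and 4 transversions, so the answer is 4.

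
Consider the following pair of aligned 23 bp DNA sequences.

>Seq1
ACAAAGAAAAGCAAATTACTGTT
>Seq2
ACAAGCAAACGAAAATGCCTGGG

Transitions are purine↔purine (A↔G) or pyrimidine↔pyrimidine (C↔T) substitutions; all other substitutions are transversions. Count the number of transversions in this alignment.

Differing sites — 5:A/G (Ti); 6:G/C (Tv); 10:A/C (Tv); 12:C/A (Tv); 17:T/G (Tv); 18:A/C (Tv); 22:T/G (Tv); 23:T/G (Tv).
Of the 8 differences, 1 transition and 7 transversions, so the answer is 7.

7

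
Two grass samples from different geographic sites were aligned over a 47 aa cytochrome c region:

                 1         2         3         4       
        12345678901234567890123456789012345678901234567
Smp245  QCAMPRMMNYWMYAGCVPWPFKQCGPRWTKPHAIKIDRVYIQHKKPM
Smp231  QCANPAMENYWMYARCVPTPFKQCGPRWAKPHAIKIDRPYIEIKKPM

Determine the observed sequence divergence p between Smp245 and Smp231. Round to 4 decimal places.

The sequences differ at positions 4 (M/N), 6 (R/A), 8 (M/E), 15 (G/R), 19 (W/T), 29 (T/A), 39 (V/P), 42 (Q/E), 43 (H/I).
There are 9 differences over 47 sites, so p = 9/47 = 0.1915.

0.1915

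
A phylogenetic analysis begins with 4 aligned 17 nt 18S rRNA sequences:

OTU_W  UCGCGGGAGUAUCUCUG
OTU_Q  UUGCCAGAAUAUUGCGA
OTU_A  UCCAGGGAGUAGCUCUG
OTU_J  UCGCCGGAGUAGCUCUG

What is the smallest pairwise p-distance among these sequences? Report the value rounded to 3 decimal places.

0.118

Pairwise Hamming distances:
  OTU_W vs OTU_Q: 8
  OTU_W vs OTU_A: 3
  OTU_W vs OTU_J: 2
  OTU_Q vs OTU_A: 11
  OTU_Q vs OTU_J: 8
  OTU_A vs OTU_J: 3
The smallest is 2 mismatches, between OTU_W and OTU_J; p = 2/17 = 0.118.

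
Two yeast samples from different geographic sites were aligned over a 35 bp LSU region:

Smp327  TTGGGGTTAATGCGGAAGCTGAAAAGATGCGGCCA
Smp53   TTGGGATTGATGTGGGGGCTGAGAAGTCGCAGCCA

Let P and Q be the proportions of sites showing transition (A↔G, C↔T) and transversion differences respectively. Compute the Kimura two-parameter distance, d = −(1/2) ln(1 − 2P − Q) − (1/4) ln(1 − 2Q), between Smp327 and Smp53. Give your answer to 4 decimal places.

The sequences differ at positions 6 (G/A, transition), 9 (A/G, transition), 13 (C/T, transition), 16 (A/G, transition), 17 (A/G, transition), 23 (A/G, transition), 27 (A/T, transversion), 28 (T/C, transition), 31 (G/A, transition).
Of the 9 differences, 8 transitions and 1 transversion over 35 sites: P = 8/35 = 0.228571, Q = 1/35 = 0.028571.
d = −0.5·ln(0.514287) − 0.25·ln(0.942858) = −0.5·(-0.664974) − 0.25·(-0.058840) = 0.3472.

0.3472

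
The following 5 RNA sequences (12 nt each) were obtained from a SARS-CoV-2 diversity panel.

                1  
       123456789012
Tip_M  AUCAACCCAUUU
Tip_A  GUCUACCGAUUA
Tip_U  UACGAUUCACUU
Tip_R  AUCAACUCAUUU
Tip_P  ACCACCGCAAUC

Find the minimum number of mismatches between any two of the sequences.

1

Pairwise Hamming distances:
  Tip_M vs Tip_A: 4
  Tip_M vs Tip_U: 6
  Tip_M vs Tip_R: 1
  Tip_M vs Tip_P: 5
  Tip_A vs Tip_U: 8
  Tip_A vs Tip_R: 5
  Tip_A vs Tip_P: 8
  Tip_U vs Tip_R: 5
  Tip_U vs Tip_P: 8
  Tip_R vs Tip_P: 5
The smallest is 1, between Tip_M and Tip_R.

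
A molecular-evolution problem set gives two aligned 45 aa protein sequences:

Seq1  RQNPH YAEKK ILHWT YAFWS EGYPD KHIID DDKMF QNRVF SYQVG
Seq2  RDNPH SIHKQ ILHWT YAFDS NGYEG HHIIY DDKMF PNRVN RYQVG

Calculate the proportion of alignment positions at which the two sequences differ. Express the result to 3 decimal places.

Differing sites — 2:Q/D; 6:Y/S; 7:A/I; 8:E/H; 10:K/Q; 19:W/D; 21:E/N; 24:P/E; 25:D/G; 26:K/H; 30:D/Y; 36:Q/P; 40:F/N; 41:S/R.
There are 14 differences over 45 sites, so p = 14/45 = 0.311.

0.311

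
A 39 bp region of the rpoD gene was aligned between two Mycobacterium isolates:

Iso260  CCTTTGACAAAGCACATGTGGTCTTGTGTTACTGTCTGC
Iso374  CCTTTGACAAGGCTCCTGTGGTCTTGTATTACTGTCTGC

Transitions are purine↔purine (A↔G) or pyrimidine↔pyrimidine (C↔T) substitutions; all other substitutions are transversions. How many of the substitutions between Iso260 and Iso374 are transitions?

2

Mismatches occur at site 11 (A→G, transition), site 14 (A→T, transversion), site 16 (A→C, transversion), site 28 (G→A, transition).
Of the 4 differences, 2 transitions and 2 transversions, so the answer is 2.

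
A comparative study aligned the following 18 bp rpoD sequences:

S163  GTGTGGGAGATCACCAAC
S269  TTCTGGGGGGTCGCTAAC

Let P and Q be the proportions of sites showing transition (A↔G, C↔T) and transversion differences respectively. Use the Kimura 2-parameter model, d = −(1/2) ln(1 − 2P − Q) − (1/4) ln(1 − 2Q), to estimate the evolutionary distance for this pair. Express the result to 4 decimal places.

Differing sites — 1:G/T (Tv); 3:G/C (Tv); 8:A/G (Ti); 10:A/G (Ti); 13:A/G (Ti); 15:C/T (Ti).
Of the 6 differences, 4 transitions and 2 transversions over 18 sites: P = 4/18 = 0.222222, Q = 2/18 = 0.111111.
d = −0.5·ln(0.444445) − 0.25·ln(0.777778) = −0.5·(-0.810929) − 0.25·(-0.251314) = 0.4683.

0.4683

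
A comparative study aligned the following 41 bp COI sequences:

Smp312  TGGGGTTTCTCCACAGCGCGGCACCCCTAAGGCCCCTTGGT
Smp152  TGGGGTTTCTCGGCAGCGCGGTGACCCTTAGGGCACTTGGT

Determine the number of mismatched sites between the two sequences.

8

Differing sites — 12:C/G; 13:A/G; 22:C/T; 23:A/G; 24:C/A; 29:A/T; 33:C/G; 35:C/A.
That gives 8 mismatches out of 41 aligned sites, so the Hamming distance is 8.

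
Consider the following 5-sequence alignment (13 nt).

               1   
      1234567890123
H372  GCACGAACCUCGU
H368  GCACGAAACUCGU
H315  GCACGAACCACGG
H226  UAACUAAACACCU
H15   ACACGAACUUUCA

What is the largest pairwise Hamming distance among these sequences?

Pairwise Hamming distances:
  H372 vs H368: 1
  H372 vs H315: 2
  H372 vs H226: 6
  H372 vs H15: 5
  H368 vs H315: 3
  H368 vs H226: 5
  H368 vs H15: 6
  H315 vs H226: 6
  H315 vs H15: 6
  H226 vs H15: 8
The largest is 8, between H226 and H15.

8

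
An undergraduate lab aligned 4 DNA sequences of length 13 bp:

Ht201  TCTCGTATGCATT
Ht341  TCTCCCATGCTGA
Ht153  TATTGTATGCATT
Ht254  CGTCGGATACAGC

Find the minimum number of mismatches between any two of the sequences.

2

Pairwise Hamming distances:
  Ht201 vs Ht341: 5
  Ht201 vs Ht153: 2
  Ht201 vs Ht254: 6
  Ht341 vs Ht153: 7
  Ht341 vs Ht254: 7
  Ht153 vs Ht254: 7
The smallest is 2, between Ht201 and Ht153.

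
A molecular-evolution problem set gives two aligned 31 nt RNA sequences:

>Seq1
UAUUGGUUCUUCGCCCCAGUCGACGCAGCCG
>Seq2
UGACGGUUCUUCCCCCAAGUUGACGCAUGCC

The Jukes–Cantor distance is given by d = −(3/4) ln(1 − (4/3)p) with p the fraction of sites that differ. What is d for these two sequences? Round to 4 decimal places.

0.3672

Mismatches occur at site 2 (A/G), site 3 (U/A), site 4 (U/C), site 13 (G/C), site 17 (C/A), site 21 (C/U), site 28 (G/U), site 29 (C/G), site 31 (G/C).
p = 9/31 = 0.290323.
d = −0.75 · ln(1 − (4/3)·0.290323) = −0.75 · ln(0.612903) = −0.75 · (-0.489549) = 0.3672.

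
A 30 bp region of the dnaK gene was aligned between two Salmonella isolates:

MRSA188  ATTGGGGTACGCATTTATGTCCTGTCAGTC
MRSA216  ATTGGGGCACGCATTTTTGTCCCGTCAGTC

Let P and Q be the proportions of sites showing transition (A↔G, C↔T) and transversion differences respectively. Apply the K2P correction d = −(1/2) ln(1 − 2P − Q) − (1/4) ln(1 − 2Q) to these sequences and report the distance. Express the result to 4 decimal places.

0.1084

The sequences differ at positions 8 (T/C, transition), 17 (A/T, transversion), 23 (T/C, transition).
Of the 3 differences, 2 transitions and 1 transversion over 30 sites: P = 2/30 = 0.066667, Q = 1/30 = 0.033333.
d = −0.5·ln(0.833333) − 0.25·ln(0.933334) = −0.5·(-0.182322) − 0.25·(-0.068992) = 0.1084.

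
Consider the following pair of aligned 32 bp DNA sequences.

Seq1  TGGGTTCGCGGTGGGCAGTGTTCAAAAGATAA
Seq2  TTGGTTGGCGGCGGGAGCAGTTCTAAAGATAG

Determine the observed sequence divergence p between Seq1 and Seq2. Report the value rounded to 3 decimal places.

0.281

Differing sites — 2:G/T; 7:C/G; 12:T/C; 16:C/A; 17:A/G; 18:G/C; 19:T/A; 24:A/T; 32:A/G.
There are 9 differences over 32 sites, so p = 9/32 = 0.281.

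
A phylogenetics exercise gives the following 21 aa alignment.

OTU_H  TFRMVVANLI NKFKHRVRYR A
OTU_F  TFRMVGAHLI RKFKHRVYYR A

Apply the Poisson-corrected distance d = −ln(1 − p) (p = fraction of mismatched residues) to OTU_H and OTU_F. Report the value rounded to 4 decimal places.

The sequences differ at positions 6 (V/G), 8 (N/H), 11 (N/R), 18 (R/Y).
p = 4/21 = 0.190476.
d = −ln(1 − 0.190476) = −ln(0.809524) = 0.2113.

0.2113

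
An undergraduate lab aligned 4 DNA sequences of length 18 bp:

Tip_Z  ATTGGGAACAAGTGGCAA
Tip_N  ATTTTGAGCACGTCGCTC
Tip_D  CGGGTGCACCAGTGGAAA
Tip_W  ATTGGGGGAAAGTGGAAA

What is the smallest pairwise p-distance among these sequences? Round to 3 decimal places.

0.222

Pairwise Hamming distances:
  Tip_Z vs Tip_N: 7
  Tip_Z vs Tip_D: 7
  Tip_Z vs Tip_W: 4
  Tip_N vs Tip_D: 12
  Tip_N vs Tip_W: 9
  Tip_D vs Tip_W: 8
The smallest is 4 mismatches, between Tip_Z and Tip_W; p = 4/18 = 0.222.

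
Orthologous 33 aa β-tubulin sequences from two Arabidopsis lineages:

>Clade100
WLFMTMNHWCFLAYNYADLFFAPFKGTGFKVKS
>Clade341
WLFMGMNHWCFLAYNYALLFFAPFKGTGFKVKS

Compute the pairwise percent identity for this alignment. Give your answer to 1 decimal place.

Mismatches occur at site 5 (T→G), site 18 (D→L).
31 of the 33 sites match, so the percent identity is 31/33 × 100 = 93.9%.

93.9%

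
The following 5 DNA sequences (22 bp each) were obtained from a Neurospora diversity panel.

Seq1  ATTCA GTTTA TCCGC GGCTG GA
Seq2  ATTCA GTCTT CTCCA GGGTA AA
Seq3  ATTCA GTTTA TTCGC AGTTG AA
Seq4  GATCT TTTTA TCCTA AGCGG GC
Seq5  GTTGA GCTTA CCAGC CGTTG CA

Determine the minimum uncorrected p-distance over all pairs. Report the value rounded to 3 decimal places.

0.182

Pairwise Hamming distances:
  Seq1 vs Seq2: 9
  Seq1 vs Seq3: 4
  Seq1 vs Seq4: 9
  Seq1 vs Seq5: 8
  Seq2 vs Seq3: 8
  Seq2 vs Seq4: 15
  Seq2 vs Seq5: 13
  Seq3 vs Seq4: 11
  Seq3 vs Seq5: 8
  Seq4 vs Seq5: 14
The smallest is 4 mismatches, between Seq1 and Seq3; p = 4/22 = 0.182.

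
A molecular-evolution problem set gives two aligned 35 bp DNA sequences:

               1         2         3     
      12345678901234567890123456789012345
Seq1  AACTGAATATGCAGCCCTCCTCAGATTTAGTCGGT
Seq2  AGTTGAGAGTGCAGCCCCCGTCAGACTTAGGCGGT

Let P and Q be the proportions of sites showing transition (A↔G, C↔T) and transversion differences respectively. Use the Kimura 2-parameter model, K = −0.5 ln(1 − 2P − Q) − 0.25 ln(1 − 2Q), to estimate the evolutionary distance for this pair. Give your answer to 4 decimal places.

Mismatches occur at site 2 (A→G, transition), site 3 (C→T, transition), site 7 (A→G, transition), site 8 (T→A, transversion), site 9 (A→G, transition), site 18 (T→C, transition), site 20 (C→G, transversion), site 26 (T→C, transition), site 31 (T→G, transversion).
Of the 9 differences, 6 transitions and 3 transversions over 35 sites: P = 6/35 = 0.171429, Q = 3/35 = 0.085714.
d = −0.5·ln(0.571428) − 0.25·ln(0.828572) = −0.5·(-0.559617) − 0.25·(-0.188052) = 0.3268.

0.3268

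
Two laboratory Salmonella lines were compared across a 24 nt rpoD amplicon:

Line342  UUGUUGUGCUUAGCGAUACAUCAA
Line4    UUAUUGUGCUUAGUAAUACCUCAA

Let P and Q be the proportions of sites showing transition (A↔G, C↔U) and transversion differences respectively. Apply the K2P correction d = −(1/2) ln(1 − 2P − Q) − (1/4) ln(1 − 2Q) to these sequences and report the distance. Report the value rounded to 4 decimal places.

0.1942

Differing sites — 3:G/A (Ti); 14:C/U (Ti); 15:G/A (Ti); 20:A/C (Tv).
Of the 4 differences, 3 transitions and 1 transversion over 24 sites: P = 3/24 = 0.125000, Q = 1/24 = 0.041667.
d = −0.5·ln(0.708333) − 0.25·ln(0.916666) = −0.5·(-0.344841) − 0.25·(-0.087012) = 0.1942.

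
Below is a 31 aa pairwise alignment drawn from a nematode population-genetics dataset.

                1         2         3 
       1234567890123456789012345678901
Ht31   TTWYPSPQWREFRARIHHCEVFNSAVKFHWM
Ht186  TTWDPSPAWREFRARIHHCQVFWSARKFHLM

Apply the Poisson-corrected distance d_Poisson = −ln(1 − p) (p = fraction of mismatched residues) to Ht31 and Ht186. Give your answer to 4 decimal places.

Mismatches occur at site 4 (Y→D), site 8 (Q→A), site 20 (E→Q), site 23 (N→W), site 26 (V→R), site 30 (W→L).
p = 6/31 = 0.193548.
d = −ln(1 − 0.193548) = −ln(0.806452) = 0.2151.

0.2151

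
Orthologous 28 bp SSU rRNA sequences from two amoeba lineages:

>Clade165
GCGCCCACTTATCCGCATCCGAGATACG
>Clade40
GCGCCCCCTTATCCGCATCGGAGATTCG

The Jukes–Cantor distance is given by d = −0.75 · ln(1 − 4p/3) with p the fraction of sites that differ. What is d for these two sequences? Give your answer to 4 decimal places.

The sequences differ at positions 7 (A/C), 20 (C/G), 26 (A/T).
p = 3/28 = 0.107143.
d = −0.75 · ln(1 − (4/3)·0.107143) = −0.75 · ln(0.857143) = −0.75 · (-0.154151) = 0.1156.

0.1156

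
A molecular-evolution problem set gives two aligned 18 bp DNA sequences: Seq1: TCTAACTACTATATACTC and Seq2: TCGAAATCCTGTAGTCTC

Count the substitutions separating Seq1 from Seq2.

6

Mismatches occur at site 3 (T↔G), site 6 (C↔A), site 8 (A↔C), site 11 (A↔G), site 14 (T↔G), site 15 (A↔T).
That gives 6 mismatches out of 18 aligned sites, so the Hamming distance is 6.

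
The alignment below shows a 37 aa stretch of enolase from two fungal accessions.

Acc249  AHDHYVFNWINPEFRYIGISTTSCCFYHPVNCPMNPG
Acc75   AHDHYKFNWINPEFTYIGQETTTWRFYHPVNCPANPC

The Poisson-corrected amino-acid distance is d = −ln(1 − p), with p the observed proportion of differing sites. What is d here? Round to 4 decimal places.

0.2787

The sequences differ at positions 6 (V/K), 15 (R/T), 19 (I/Q), 20 (S/E), 23 (S/T), 24 (C/W), 25 (C/R), 34 (M/A), 37 (G/C).
p = 9/37 = 0.243243.
d = −ln(1 − 0.243243) = −ln(0.756757) = 0.2787.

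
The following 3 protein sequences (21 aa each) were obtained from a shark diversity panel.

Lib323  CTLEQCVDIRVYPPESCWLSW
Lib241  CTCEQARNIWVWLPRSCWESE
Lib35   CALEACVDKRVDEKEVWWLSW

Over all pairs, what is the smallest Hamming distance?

8

Pairwise Hamming distances:
  Lib323 vs Lib241: 10
  Lib323 vs Lib35: 8
  Lib241 vs Lib35: 16
The smallest is 8, between Lib323 and Lib35.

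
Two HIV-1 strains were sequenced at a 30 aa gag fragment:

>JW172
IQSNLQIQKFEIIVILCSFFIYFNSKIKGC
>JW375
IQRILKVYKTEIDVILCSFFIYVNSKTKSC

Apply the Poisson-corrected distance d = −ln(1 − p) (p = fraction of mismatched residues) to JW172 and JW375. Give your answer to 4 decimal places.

0.4055

Mismatches occur at site 3 (S/R), site 4 (N/I), site 6 (Q/K), site 7 (I/V), site 8 (Q/Y), site 10 (F/T), site 13 (I/D), site 23 (F/V), site 27 (I/T), site 29 (G/S).
p = 10/30 = 0.333333.
d = −ln(1 − 0.333333) = −ln(0.666667) = 0.4055.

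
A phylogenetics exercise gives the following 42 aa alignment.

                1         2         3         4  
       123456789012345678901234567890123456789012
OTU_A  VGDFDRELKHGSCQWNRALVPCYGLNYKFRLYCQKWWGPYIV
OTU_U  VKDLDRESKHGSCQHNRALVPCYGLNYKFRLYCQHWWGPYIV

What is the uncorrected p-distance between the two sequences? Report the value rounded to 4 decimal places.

0.1190

Differing sites — 2:G/K; 4:F/L; 8:L/S; 15:W/H; 35:K/H.
There are 5 differences over 42 sites, so p = 5/42 = 0.1190.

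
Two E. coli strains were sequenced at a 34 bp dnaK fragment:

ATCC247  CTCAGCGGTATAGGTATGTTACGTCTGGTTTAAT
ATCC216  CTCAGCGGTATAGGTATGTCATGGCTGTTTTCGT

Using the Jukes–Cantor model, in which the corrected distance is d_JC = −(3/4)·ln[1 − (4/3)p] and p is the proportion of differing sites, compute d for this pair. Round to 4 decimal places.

Differing sites — 20:T/C; 22:C/T; 24:T/G; 28:G/T; 32:A/C; 33:A/G.
p = 6/34 = 0.176471.
d = −0.75 · ln(1 − (4/3)·0.176471) = −0.75 · ln(0.764705) = −0.75 · (-0.268265) = 0.2012.

0.2012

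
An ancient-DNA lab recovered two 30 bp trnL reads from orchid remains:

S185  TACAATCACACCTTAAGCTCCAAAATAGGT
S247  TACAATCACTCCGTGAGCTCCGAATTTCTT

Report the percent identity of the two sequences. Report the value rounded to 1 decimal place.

The sequences differ at positions 10 (A/T), 13 (T/G), 15 (A/G), 22 (A/G), 25 (A/T), 27 (A/T), 28 (G/C), 29 (G/T).
22 of the 30 sites match, so the percent identity is 22/30 × 100 = 73.3%.

73.3%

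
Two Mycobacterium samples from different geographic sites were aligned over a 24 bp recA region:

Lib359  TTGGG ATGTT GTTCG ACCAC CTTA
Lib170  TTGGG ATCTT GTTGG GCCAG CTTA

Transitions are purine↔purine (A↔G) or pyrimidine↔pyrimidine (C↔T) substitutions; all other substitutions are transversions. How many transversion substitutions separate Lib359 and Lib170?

3

Mismatches occur at site 8 (G↔C, transversion), site 14 (C↔G, transversion), site 16 (A↔G, transition), site 20 (C↔G, transversion).
Of the 4 differences, 1 transition and 3 transversions, so the answer is 3.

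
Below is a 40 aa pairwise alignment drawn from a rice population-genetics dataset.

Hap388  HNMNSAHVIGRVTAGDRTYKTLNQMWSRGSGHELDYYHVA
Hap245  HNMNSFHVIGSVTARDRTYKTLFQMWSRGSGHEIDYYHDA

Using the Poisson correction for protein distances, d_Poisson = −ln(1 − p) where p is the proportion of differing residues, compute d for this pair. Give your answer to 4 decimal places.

The sequences differ at positions 6 (A/F), 11 (R/S), 15 (G/R), 23 (N/F), 34 (L/I), 39 (V/D).
p = 6/40 = 0.150000.
d = −ln(1 − 0.150000) = −ln(0.850000) = 0.1625.

0.1625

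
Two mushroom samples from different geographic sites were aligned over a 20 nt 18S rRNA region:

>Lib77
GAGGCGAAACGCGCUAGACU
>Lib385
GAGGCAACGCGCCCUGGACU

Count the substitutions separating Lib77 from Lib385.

5

Mismatches occur at site 6 (G↔A), site 8 (A↔C), site 9 (A↔G), site 13 (G↔C), site 16 (A↔G).
That gives 5 mismatches out of 20 aligned sites, so the Hamming distance is 5.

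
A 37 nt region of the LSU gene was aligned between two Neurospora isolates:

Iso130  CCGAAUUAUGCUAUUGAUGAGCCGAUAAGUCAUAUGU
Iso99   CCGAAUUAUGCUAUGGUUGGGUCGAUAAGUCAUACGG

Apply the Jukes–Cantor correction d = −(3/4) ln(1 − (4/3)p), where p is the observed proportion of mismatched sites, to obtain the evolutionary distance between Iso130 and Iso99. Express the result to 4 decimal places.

The sequences differ at positions 15 (U/G), 17 (A/U), 20 (A/G), 22 (C/U), 35 (U/C), 37 (U/G).
p = 6/37 = 0.162162.
d = −0.75 · ln(1 − (4/3)·0.162162) = −0.75 · ln(0.783784) = −0.75 · (-0.243622) = 0.1827.

0.1827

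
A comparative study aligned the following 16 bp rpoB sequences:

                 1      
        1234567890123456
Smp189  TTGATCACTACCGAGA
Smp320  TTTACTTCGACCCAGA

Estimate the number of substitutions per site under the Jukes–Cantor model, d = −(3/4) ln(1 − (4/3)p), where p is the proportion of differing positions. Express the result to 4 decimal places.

0.5199

Mismatches occur at site 3 (G→T), site 5 (T→C), site 6 (C→T), site 7 (A→T), site 9 (T→G), site 13 (G→C).
p = 6/16 = 0.375000.
d = −0.75 · ln(1 − (4/3)·0.375000) = −0.75 · ln(0.500000) = −0.75 · (-0.693147) = 0.5199.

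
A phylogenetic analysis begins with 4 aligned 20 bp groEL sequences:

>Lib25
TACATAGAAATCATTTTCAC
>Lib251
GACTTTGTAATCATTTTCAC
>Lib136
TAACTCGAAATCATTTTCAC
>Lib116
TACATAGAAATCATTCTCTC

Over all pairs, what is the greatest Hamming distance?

Pairwise Hamming distances:
  Lib25 vs Lib251: 4
  Lib25 vs Lib136: 3
  Lib25 vs Lib116: 2
  Lib251 vs Lib136: 5
  Lib251 vs Lib116: 6
  Lib136 vs Lib116: 5
The largest is 6, between Lib251 and Lib116.

6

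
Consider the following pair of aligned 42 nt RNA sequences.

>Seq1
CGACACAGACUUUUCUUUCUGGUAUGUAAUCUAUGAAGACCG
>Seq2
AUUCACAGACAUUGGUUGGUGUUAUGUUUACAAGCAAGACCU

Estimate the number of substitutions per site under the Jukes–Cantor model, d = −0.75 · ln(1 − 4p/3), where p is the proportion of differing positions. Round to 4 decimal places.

0.5319

Mismatches occur at site 1 (C/A), site 2 (G/U), site 3 (A/U), site 11 (U/A), site 14 (U/G), site 15 (C/G), site 18 (U/G), site 19 (C/G), site 22 (G/U), site 28 (A/U), site 29 (A/U), site 30 (U/A), site 32 (U/A), site 34 (U/G), site 35 (G/C), site 42 (G/U).
p = 16/42 = 0.380952.
d = −0.75 · ln(1 − (4/3)·0.380952) = −0.75 · ln(0.492064) = −0.75 · (-0.709146) = 0.5319.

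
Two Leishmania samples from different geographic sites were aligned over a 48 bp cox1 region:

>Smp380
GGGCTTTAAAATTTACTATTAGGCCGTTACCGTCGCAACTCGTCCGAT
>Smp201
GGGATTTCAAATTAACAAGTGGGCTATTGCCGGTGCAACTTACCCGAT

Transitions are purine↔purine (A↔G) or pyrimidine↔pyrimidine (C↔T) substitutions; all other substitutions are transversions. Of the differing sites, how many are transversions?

Differing sites — 4:C/A (Tv); 8:A/C (Tv); 14:T/A (Tv); 17:T/A (Tv); 19:T/G (Tv); 21:A/G (Ti); 25:C/T (Ti); 26:G/A (Ti); 29:A/G (Ti); 33:T/G (Tv); 34:C/T (Ti); 41:C/T (Ti); 42:G/A (Ti); 43:T/C (Ti).
Of the 14 differences, 8 transitions and 6 transversions, so the answer is 6.

6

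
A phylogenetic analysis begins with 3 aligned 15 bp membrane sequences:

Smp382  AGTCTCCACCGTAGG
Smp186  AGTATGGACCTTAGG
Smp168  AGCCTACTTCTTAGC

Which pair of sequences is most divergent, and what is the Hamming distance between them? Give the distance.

Pairwise Hamming distances:
  Smp382 vs Smp186: 4
  Smp382 vs Smp168: 6
  Smp186 vs Smp168: 7
The largest is 7, between Smp186 and Smp168.

7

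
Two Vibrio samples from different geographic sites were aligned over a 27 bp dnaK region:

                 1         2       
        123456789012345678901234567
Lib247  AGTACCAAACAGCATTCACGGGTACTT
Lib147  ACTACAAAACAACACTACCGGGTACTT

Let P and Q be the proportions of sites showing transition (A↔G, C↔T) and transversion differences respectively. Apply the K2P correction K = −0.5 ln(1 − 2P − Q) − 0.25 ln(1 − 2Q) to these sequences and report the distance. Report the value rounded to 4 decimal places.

0.2635

Differing sites — 2:G/C (Tv); 6:C/A (Tv); 12:G/A (Ti); 15:T/C (Ti); 17:C/A (Tv); 18:A/C (Tv).
Of the 6 differences, 2 transitions and 4 transversions over 27 sites: P = 2/27 = 0.074074, Q = 4/27 = 0.148148.
d = −0.5·ln(0.703704) − 0.25·ln(0.703704) = −0.5·(-0.351397) − 0.25·(-0.351397) = 0.2635.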